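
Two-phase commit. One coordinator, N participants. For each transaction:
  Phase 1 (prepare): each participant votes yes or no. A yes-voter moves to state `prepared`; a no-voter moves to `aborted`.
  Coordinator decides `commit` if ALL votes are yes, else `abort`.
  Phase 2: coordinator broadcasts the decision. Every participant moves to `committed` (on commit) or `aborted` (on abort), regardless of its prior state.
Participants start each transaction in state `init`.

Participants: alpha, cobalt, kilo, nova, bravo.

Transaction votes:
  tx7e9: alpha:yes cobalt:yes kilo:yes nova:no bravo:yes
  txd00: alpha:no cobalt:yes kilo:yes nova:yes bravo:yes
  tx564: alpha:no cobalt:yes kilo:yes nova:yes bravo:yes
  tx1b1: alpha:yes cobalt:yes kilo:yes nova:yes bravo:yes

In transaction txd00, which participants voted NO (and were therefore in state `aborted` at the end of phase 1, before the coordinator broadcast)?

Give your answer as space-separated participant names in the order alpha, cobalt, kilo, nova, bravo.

Answer: alpha

Derivation:
Txn txd00 phase 1: alpha no -> aborted; cobalt yes -> prepared; kilo yes -> prepared; nova yes -> prepared; bravo yes -> prepared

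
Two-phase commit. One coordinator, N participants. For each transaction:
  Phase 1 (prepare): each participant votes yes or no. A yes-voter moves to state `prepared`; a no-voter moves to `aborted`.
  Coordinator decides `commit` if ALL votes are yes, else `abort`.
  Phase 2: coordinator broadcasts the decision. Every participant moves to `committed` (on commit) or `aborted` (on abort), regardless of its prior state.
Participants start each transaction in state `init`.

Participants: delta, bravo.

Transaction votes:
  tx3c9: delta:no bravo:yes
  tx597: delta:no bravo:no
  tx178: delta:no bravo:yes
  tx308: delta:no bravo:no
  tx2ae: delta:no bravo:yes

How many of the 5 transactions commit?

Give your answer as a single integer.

Answer: 0

Derivation:
tx3c9: no from delta -> abort (commits=0)
tx597: no from delta, bravo -> abort (commits=0)
tx178: no from delta -> abort (commits=0)
tx308: no from delta, bravo -> abort (commits=0)
tx2ae: no from delta -> abort (commits=0)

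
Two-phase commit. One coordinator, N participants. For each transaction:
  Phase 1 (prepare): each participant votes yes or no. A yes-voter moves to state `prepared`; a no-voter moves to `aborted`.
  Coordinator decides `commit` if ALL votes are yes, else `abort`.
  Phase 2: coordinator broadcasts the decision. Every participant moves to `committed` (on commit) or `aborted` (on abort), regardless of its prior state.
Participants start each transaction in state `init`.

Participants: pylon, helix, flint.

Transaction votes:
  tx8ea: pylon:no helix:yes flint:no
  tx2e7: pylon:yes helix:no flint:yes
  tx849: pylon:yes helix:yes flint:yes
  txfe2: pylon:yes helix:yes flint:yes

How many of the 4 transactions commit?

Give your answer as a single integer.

Answer: 2

Derivation:
tx8ea: no from pylon, flint -> abort (commits=0)
tx2e7: no from helix -> abort (commits=0)
tx849: all yes -> commit (commits=1)
txfe2: all yes -> commit (commits=2)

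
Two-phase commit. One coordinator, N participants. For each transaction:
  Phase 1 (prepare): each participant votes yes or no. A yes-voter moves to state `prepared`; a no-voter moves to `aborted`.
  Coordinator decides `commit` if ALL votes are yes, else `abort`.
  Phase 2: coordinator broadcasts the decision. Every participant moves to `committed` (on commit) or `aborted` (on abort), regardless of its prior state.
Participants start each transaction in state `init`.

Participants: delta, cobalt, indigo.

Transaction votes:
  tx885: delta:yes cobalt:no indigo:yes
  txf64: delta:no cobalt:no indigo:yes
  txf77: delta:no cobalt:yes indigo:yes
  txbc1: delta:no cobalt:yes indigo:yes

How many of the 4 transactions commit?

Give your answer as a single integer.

Answer: 0

Derivation:
tx885: no from cobalt -> abort (commits=0)
txf64: no from delta, cobalt -> abort (commits=0)
txf77: no from delta -> abort (commits=0)
txbc1: no from delta -> abort (commits=0)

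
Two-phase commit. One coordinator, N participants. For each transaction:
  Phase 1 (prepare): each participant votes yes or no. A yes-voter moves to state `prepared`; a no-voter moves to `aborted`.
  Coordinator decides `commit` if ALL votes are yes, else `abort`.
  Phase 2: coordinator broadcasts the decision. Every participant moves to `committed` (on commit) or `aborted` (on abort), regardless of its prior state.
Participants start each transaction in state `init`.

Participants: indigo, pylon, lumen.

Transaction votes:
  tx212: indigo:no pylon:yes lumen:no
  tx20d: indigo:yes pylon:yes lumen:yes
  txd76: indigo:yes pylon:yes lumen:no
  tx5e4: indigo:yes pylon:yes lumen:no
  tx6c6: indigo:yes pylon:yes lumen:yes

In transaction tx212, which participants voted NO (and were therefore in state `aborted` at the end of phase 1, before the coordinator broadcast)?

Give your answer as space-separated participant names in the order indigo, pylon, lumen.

Txn tx212 phase 1: indigo no -> aborted; pylon yes -> prepared; lumen no -> aborted

Answer: indigo lumen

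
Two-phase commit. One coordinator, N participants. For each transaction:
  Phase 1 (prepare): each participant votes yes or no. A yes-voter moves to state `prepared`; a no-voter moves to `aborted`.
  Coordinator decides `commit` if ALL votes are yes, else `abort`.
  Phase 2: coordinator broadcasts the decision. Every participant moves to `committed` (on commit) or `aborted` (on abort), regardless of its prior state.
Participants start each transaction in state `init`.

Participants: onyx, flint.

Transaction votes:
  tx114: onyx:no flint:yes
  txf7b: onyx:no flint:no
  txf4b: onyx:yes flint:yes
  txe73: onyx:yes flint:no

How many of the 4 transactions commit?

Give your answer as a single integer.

Answer: 1

Derivation:
tx114: no from onyx -> abort (commits=0)
txf7b: no from onyx, flint -> abort (commits=0)
txf4b: all yes -> commit (commits=1)
txe73: no from flint -> abort (commits=1)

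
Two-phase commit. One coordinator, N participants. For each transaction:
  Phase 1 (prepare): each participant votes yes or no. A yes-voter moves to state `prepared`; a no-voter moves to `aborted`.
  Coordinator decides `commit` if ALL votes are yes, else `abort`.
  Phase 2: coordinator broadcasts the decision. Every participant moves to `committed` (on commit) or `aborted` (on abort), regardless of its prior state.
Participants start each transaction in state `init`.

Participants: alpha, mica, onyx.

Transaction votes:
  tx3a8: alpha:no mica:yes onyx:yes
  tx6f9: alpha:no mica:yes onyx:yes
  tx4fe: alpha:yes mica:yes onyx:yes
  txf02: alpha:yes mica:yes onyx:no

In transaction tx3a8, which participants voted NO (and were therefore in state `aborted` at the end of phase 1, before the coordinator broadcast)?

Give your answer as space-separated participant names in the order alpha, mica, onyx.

Answer: alpha

Derivation:
Txn tx3a8 phase 1: alpha no -> aborted; mica yes -> prepared; onyx yes -> prepared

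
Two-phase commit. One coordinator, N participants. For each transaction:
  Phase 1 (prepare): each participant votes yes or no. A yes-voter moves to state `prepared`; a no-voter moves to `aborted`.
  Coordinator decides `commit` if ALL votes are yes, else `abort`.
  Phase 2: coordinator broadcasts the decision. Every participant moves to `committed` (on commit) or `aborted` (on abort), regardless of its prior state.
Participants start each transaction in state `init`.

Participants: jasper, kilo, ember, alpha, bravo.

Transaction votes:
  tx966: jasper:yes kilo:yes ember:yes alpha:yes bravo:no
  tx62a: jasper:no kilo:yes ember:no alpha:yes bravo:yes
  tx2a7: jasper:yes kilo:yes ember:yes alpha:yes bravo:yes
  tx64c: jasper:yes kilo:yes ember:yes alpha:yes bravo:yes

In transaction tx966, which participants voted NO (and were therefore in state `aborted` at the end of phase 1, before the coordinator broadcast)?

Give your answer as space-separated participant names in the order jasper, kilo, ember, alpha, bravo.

Txn tx966 phase 1: jasper yes -> prepared; kilo yes -> prepared; ember yes -> prepared; alpha yes -> prepared; bravo no -> aborted

Answer: bravo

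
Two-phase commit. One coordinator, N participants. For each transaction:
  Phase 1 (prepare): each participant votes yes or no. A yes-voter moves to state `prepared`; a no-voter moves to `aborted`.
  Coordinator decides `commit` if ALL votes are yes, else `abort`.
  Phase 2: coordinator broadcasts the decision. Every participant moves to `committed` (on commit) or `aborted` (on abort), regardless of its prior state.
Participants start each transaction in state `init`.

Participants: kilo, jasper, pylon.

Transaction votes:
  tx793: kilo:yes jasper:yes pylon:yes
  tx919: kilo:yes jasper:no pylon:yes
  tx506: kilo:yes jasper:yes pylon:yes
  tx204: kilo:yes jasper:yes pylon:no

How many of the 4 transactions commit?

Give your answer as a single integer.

Answer: 2

Derivation:
tx793: all yes -> commit (commits=1)
tx919: no from jasper -> abort (commits=1)
tx506: all yes -> commit (commits=2)
tx204: no from pylon -> abort (commits=2)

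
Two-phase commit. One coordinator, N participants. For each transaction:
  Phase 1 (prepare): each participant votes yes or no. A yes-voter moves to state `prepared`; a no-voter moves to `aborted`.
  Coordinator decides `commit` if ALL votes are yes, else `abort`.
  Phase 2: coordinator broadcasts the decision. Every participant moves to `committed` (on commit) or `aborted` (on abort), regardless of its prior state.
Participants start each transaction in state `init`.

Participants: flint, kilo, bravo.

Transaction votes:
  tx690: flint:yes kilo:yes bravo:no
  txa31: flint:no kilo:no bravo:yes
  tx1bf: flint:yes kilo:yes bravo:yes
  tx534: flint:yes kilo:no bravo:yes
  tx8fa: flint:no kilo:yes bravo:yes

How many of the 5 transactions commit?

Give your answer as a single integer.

Answer: 1

Derivation:
tx690: no from bravo -> abort (commits=0)
txa31: no from flint, kilo -> abort (commits=0)
tx1bf: all yes -> commit (commits=1)
tx534: no from kilo -> abort (commits=1)
tx8fa: no from flint -> abort (commits=1)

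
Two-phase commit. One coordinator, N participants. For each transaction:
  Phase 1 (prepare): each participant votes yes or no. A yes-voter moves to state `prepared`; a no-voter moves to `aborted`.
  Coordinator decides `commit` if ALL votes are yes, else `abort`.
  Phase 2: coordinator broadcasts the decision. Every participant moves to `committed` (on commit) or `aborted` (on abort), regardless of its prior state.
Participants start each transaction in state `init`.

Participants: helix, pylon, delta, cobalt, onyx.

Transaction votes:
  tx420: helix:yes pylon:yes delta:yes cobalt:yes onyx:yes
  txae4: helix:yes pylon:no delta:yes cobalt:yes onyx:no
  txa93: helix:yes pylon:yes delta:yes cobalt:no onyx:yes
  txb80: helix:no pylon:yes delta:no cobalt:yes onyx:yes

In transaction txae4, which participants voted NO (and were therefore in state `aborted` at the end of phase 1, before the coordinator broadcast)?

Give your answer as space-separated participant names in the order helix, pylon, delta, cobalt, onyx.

Answer: pylon onyx

Derivation:
Txn txae4 phase 1: helix yes -> prepared; pylon no -> aborted; delta yes -> prepared; cobalt yes -> prepared; onyx no -> aborted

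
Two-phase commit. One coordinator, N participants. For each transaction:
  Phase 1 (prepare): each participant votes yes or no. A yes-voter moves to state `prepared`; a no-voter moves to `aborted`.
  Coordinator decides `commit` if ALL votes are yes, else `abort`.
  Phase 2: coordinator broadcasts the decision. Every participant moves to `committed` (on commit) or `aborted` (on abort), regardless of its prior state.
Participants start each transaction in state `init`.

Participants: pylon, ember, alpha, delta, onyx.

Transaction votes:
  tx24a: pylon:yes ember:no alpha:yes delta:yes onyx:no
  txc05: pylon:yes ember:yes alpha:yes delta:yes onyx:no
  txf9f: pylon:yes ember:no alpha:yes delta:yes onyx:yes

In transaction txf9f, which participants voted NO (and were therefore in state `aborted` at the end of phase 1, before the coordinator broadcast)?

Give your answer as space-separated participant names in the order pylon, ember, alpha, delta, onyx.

Answer: ember

Derivation:
Txn txf9f phase 1: pylon yes -> prepared; ember no -> aborted; alpha yes -> prepared; delta yes -> prepared; onyx yes -> prepared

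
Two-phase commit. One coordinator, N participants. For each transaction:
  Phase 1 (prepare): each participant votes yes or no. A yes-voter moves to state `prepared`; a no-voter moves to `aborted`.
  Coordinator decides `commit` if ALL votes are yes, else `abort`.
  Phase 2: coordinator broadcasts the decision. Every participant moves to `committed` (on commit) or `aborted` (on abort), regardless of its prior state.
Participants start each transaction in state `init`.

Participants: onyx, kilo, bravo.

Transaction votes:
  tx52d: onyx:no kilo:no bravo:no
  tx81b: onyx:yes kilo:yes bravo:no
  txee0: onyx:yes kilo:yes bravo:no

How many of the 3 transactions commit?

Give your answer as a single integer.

Answer: 0

Derivation:
tx52d: no from onyx, kilo, bravo -> abort (commits=0)
tx81b: no from bravo -> abort (commits=0)
txee0: no from bravo -> abort (commits=0)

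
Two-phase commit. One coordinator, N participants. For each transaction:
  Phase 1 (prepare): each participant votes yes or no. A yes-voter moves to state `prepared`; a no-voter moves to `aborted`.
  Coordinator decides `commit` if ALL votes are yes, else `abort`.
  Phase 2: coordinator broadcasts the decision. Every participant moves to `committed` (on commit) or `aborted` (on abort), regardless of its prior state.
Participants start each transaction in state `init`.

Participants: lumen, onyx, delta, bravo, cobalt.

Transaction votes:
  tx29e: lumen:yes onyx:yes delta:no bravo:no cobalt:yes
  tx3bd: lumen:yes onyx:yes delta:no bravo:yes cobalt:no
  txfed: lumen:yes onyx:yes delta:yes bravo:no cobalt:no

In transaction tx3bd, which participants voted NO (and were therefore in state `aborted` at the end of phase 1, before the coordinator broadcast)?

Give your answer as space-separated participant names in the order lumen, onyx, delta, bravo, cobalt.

Answer: delta cobalt

Derivation:
Txn tx3bd phase 1: lumen yes -> prepared; onyx yes -> prepared; delta no -> aborted; bravo yes -> prepared; cobalt no -> aborted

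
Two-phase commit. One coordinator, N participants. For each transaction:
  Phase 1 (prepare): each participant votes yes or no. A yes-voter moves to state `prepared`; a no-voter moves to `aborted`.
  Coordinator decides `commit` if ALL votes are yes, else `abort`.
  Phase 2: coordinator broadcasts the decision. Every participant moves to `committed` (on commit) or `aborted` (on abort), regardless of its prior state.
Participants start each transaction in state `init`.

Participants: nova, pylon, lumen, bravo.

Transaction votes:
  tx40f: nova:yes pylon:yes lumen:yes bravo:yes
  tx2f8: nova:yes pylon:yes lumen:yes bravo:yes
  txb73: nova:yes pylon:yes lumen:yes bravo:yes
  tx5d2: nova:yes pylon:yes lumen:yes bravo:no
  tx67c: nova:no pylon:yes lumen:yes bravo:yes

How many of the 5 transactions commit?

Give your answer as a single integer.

Answer: 3

Derivation:
tx40f: all yes -> commit (commits=1)
tx2f8: all yes -> commit (commits=2)
txb73: all yes -> commit (commits=3)
tx5d2: no from bravo -> abort (commits=3)
tx67c: no from nova -> abort (commits=3)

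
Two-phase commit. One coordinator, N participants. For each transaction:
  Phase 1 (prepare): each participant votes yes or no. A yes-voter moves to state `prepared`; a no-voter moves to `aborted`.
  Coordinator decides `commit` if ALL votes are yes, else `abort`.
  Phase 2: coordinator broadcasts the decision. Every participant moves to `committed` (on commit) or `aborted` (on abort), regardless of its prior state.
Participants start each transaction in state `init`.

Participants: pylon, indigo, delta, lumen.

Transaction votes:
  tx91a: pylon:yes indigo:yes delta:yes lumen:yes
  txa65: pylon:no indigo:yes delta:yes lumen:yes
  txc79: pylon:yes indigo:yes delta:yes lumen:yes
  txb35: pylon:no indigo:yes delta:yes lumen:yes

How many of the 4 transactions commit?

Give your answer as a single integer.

tx91a: all yes -> commit (commits=1)
txa65: no from pylon -> abort (commits=1)
txc79: all yes -> commit (commits=2)
txb35: no from pylon -> abort (commits=2)

Answer: 2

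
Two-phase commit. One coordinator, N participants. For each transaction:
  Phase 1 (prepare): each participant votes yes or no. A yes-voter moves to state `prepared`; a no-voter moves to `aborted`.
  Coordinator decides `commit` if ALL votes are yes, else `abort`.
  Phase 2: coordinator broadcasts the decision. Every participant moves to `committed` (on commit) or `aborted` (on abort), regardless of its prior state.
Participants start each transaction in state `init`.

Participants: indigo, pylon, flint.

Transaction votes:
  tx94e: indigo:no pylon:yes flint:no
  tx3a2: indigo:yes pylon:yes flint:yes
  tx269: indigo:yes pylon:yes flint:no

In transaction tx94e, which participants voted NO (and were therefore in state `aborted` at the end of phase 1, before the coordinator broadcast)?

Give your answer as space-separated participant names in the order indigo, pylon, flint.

Txn tx94e phase 1: indigo no -> aborted; pylon yes -> prepared; flint no -> aborted

Answer: indigo flint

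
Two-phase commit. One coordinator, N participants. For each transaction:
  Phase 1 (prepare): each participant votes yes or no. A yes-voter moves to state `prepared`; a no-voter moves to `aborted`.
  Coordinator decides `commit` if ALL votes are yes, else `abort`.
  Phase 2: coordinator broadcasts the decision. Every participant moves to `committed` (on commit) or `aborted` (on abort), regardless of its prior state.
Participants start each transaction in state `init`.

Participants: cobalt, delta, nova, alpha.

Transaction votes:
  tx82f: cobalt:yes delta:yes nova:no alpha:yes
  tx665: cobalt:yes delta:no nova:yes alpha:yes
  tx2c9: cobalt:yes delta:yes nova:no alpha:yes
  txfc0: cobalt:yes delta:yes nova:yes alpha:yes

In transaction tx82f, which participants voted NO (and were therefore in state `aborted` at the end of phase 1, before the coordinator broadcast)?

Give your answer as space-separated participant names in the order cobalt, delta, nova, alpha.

Txn tx82f phase 1: cobalt yes -> prepared; delta yes -> prepared; nova no -> aborted; alpha yes -> prepared

Answer: nova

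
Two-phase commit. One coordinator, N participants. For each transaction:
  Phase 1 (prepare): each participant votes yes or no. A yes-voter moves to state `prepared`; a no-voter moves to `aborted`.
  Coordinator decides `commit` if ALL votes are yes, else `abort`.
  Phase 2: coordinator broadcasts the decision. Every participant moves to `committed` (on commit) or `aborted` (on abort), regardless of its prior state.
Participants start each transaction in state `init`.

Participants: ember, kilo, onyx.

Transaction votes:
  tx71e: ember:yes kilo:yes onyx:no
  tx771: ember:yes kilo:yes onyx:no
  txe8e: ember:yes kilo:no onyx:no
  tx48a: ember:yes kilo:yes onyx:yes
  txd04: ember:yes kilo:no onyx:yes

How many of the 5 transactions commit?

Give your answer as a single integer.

tx71e: no from onyx -> abort (commits=0)
tx771: no from onyx -> abort (commits=0)
txe8e: no from kilo, onyx -> abort (commits=0)
tx48a: all yes -> commit (commits=1)
txd04: no from kilo -> abort (commits=1)

Answer: 1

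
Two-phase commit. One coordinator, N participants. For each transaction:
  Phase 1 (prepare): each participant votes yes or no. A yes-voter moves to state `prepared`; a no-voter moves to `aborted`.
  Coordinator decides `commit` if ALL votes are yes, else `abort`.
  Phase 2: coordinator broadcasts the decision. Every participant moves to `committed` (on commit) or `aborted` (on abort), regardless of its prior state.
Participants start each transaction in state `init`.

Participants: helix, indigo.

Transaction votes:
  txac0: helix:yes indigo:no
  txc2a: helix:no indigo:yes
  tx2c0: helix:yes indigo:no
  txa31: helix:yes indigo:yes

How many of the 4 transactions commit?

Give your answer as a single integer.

Answer: 1

Derivation:
txac0: no from indigo -> abort (commits=0)
txc2a: no from helix -> abort (commits=0)
tx2c0: no from indigo -> abort (commits=0)
txa31: all yes -> commit (commits=1)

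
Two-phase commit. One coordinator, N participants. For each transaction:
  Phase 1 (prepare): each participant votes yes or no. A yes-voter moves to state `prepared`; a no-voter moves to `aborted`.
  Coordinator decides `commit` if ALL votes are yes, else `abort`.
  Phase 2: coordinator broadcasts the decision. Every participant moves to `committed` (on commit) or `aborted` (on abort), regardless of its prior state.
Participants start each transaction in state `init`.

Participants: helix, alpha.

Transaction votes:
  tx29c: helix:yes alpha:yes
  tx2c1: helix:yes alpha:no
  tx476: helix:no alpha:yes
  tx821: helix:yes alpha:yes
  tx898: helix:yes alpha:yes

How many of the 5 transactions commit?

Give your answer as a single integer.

tx29c: all yes -> commit (commits=1)
tx2c1: no from alpha -> abort (commits=1)
tx476: no from helix -> abort (commits=1)
tx821: all yes -> commit (commits=2)
tx898: all yes -> commit (commits=3)

Answer: 3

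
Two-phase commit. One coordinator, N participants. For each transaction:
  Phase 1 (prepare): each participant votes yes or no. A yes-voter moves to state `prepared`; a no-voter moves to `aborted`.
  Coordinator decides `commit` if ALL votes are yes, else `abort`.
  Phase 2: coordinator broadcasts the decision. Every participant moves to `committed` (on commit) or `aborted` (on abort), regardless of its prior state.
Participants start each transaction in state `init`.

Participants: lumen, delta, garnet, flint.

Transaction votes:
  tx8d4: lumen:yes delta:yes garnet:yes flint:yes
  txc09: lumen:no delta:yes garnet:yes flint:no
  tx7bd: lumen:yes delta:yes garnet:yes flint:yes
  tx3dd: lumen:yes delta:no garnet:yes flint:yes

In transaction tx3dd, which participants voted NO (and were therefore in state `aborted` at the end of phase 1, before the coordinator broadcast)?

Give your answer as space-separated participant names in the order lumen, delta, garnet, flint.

Answer: delta

Derivation:
Txn tx3dd phase 1: lumen yes -> prepared; delta no -> aborted; garnet yes -> prepared; flint yes -> prepared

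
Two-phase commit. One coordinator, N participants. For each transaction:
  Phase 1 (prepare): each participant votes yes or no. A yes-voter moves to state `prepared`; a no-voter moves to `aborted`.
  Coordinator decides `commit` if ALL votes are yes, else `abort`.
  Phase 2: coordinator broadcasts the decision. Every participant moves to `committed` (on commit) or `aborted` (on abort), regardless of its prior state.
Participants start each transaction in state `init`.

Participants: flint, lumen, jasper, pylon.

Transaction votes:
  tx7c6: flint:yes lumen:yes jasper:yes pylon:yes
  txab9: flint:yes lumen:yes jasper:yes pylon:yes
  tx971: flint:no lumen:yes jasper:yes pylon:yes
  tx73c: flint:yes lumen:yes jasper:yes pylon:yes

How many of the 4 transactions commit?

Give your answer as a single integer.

Answer: 3

Derivation:
tx7c6: all yes -> commit (commits=1)
txab9: all yes -> commit (commits=2)
tx971: no from flint -> abort (commits=2)
tx73c: all yes -> commit (commits=3)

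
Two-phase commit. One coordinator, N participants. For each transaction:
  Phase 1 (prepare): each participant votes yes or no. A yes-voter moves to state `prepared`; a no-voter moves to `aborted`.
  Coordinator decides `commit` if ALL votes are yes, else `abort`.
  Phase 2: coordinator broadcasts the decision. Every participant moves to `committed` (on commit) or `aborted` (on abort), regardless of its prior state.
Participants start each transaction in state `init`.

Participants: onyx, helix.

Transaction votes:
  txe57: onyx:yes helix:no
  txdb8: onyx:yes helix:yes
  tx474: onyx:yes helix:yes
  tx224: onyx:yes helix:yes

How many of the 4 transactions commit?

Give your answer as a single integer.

Answer: 3

Derivation:
txe57: no from helix -> abort (commits=0)
txdb8: all yes -> commit (commits=1)
tx474: all yes -> commit (commits=2)
tx224: all yes -> commit (commits=3)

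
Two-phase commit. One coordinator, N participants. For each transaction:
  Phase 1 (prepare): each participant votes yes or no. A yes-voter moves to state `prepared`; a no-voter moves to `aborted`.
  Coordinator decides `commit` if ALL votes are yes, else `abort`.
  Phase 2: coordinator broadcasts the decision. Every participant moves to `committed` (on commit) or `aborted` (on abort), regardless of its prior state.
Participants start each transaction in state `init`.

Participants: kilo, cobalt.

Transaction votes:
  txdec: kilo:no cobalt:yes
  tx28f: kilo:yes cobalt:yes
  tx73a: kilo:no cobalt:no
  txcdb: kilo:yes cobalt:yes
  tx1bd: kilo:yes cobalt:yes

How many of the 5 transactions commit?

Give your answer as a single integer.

Answer: 3

Derivation:
txdec: no from kilo -> abort (commits=0)
tx28f: all yes -> commit (commits=1)
tx73a: no from kilo, cobalt -> abort (commits=1)
txcdb: all yes -> commit (commits=2)
tx1bd: all yes -> commit (commits=3)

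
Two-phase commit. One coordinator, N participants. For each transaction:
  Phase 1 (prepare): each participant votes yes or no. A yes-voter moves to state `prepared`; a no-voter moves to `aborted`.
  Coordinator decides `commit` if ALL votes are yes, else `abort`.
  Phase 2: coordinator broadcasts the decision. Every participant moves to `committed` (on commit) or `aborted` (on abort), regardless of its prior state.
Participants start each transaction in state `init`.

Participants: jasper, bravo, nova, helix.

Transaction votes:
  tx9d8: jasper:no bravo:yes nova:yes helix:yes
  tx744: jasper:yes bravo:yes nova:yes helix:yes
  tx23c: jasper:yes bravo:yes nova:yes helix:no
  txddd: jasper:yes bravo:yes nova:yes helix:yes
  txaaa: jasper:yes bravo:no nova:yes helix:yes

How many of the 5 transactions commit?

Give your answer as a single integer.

Answer: 2

Derivation:
tx9d8: no from jasper -> abort (commits=0)
tx744: all yes -> commit (commits=1)
tx23c: no from helix -> abort (commits=1)
txddd: all yes -> commit (commits=2)
txaaa: no from bravo -> abort (commits=2)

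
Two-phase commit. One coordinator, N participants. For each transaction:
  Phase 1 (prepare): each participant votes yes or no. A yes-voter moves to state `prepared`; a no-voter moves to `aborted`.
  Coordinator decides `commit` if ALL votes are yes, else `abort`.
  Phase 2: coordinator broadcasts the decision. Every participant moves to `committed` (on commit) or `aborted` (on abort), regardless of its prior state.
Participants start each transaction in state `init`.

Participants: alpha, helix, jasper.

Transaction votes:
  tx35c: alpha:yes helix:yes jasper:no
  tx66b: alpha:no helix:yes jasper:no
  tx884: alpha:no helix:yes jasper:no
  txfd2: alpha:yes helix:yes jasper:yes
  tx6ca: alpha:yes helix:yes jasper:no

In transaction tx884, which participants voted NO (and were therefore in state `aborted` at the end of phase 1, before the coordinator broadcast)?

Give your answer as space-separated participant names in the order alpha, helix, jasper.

Answer: alpha jasper

Derivation:
Txn tx884 phase 1: alpha no -> aborted; helix yes -> prepared; jasper no -> aborted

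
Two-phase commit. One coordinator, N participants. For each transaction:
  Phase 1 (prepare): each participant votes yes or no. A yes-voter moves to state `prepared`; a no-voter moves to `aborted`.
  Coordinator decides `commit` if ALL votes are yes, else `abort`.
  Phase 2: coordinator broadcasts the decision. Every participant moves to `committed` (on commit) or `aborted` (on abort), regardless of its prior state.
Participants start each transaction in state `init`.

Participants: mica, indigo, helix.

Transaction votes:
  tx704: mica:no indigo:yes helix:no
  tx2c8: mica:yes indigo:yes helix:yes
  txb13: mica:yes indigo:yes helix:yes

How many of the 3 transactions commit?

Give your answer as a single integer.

Answer: 2

Derivation:
tx704: no from mica, helix -> abort (commits=0)
tx2c8: all yes -> commit (commits=1)
txb13: all yes -> commit (commits=2)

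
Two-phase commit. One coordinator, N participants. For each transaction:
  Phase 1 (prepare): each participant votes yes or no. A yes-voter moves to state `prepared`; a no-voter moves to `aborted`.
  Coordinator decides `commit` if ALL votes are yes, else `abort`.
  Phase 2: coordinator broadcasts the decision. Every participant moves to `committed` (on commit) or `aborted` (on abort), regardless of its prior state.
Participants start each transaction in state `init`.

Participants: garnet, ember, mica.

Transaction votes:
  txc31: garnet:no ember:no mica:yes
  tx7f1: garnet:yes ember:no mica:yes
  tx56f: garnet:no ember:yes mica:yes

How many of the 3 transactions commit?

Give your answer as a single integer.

txc31: no from garnet, ember -> abort (commits=0)
tx7f1: no from ember -> abort (commits=0)
tx56f: no from garnet -> abort (commits=0)

Answer: 0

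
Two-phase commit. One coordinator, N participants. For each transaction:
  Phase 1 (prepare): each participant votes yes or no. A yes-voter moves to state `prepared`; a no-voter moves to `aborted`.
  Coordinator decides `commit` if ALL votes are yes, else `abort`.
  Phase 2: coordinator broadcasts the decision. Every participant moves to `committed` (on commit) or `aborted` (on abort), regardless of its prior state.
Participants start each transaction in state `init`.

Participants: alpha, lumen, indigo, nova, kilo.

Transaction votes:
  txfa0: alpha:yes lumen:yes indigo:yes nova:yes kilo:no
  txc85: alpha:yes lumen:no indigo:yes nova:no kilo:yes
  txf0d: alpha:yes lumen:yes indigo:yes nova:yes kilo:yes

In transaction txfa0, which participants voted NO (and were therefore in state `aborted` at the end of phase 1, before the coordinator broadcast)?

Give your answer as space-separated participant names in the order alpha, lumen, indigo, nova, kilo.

Txn txfa0 phase 1: alpha yes -> prepared; lumen yes -> prepared; indigo yes -> prepared; nova yes -> prepared; kilo no -> aborted

Answer: kilo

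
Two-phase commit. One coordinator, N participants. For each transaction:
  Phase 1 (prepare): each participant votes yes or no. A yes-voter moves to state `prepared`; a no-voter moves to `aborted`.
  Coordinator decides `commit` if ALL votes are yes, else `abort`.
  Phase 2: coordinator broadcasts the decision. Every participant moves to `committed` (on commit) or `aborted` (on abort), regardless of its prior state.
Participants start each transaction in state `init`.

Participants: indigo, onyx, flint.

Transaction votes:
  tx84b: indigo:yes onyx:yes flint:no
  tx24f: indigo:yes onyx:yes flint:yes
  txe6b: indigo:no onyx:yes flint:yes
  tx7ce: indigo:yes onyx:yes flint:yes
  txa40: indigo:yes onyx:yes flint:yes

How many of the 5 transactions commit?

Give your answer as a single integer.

Answer: 3

Derivation:
tx84b: no from flint -> abort (commits=0)
tx24f: all yes -> commit (commits=1)
txe6b: no from indigo -> abort (commits=1)
tx7ce: all yes -> commit (commits=2)
txa40: all yes -> commit (commits=3)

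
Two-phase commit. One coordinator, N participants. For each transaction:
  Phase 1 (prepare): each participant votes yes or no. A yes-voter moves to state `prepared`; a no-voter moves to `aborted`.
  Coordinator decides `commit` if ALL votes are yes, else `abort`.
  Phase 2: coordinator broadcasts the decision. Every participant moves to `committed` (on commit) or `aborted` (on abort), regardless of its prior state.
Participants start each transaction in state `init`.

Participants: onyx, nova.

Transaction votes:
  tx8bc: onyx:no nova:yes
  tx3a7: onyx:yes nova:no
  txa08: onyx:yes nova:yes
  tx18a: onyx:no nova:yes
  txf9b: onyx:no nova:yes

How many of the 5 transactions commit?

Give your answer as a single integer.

tx8bc: no from onyx -> abort (commits=0)
tx3a7: no from nova -> abort (commits=0)
txa08: all yes -> commit (commits=1)
tx18a: no from onyx -> abort (commits=1)
txf9b: no from onyx -> abort (commits=1)

Answer: 1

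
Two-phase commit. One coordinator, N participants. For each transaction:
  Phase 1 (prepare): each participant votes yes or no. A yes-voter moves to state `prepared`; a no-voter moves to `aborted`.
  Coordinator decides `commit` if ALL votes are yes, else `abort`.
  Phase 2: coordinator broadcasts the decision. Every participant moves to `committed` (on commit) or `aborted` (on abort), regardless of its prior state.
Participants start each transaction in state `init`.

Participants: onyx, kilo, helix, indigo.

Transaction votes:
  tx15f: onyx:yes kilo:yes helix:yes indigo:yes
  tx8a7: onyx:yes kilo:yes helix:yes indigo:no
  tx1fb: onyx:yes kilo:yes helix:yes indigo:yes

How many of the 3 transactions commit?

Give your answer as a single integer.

Answer: 2

Derivation:
tx15f: all yes -> commit (commits=1)
tx8a7: no from indigo -> abort (commits=1)
tx1fb: all yes -> commit (commits=2)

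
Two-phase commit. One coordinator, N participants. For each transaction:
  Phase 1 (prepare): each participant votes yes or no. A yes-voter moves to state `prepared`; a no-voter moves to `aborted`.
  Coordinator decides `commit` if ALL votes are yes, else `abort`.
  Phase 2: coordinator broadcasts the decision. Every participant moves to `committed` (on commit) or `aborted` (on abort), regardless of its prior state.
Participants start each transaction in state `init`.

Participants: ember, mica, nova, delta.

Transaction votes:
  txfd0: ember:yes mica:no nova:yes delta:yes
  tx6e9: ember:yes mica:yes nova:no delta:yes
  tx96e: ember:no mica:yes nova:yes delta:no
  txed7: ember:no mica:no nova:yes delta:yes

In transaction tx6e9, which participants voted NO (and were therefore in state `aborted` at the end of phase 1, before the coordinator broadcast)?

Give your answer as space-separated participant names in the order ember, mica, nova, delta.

Txn tx6e9 phase 1: ember yes -> prepared; mica yes -> prepared; nova no -> aborted; delta yes -> prepared

Answer: nova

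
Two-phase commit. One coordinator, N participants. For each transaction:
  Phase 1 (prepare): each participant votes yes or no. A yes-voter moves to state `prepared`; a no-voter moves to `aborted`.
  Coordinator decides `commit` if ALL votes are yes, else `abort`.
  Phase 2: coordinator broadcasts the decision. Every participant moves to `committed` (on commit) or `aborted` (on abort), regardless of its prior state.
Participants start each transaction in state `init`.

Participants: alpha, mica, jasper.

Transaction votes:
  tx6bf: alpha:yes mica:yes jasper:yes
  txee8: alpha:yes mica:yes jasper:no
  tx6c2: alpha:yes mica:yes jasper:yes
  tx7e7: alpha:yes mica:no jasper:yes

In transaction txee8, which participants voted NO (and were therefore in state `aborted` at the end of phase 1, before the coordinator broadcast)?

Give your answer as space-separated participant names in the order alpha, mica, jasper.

Txn txee8 phase 1: alpha yes -> prepared; mica yes -> prepared; jasper no -> aborted

Answer: jasper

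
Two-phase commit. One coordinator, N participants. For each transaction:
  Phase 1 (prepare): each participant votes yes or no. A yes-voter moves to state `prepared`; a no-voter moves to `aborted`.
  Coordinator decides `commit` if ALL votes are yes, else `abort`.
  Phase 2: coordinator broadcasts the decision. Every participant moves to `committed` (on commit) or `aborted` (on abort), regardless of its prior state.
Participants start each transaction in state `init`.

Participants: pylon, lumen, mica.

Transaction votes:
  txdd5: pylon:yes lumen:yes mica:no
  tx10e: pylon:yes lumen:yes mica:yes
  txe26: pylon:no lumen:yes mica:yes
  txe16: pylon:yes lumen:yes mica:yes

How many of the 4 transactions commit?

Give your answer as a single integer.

txdd5: no from mica -> abort (commits=0)
tx10e: all yes -> commit (commits=1)
txe26: no from pylon -> abort (commits=1)
txe16: all yes -> commit (commits=2)

Answer: 2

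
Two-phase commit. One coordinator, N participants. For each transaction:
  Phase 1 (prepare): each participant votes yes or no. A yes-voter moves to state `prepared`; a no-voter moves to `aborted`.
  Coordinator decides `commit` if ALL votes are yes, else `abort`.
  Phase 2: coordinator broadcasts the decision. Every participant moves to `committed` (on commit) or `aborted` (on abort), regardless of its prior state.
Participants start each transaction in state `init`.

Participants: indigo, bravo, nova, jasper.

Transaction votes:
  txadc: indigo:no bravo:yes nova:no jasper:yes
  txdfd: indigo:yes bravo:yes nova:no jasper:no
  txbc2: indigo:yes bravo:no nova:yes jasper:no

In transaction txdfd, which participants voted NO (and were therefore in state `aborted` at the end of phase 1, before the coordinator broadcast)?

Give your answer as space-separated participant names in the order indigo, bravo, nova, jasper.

Answer: nova jasper

Derivation:
Txn txdfd phase 1: indigo yes -> prepared; bravo yes -> prepared; nova no -> aborted; jasper no -> aborted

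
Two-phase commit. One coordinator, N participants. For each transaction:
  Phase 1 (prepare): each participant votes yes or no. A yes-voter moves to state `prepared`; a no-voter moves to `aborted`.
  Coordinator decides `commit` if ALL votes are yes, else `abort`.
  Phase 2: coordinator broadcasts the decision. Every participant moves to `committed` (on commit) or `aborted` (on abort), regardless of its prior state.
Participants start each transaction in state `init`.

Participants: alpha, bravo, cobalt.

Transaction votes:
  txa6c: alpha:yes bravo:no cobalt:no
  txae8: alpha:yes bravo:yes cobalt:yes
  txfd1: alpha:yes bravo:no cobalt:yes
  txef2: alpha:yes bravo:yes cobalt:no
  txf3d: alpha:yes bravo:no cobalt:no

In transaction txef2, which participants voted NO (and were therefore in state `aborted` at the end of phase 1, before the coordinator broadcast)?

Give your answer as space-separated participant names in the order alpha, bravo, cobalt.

Txn txef2 phase 1: alpha yes -> prepared; bravo yes -> prepared; cobalt no -> aborted

Answer: cobalt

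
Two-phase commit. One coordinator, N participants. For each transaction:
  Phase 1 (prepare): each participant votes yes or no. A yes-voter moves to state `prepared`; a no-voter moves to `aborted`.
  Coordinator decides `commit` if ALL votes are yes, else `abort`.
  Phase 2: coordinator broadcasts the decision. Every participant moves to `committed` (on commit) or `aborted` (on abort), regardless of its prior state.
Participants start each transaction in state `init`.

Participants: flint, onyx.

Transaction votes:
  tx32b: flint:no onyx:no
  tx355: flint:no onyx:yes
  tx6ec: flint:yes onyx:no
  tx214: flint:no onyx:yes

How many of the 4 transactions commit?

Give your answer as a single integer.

Answer: 0

Derivation:
tx32b: no from flint, onyx -> abort (commits=0)
tx355: no from flint -> abort (commits=0)
tx6ec: no from onyx -> abort (commits=0)
tx214: no from flint -> abort (commits=0)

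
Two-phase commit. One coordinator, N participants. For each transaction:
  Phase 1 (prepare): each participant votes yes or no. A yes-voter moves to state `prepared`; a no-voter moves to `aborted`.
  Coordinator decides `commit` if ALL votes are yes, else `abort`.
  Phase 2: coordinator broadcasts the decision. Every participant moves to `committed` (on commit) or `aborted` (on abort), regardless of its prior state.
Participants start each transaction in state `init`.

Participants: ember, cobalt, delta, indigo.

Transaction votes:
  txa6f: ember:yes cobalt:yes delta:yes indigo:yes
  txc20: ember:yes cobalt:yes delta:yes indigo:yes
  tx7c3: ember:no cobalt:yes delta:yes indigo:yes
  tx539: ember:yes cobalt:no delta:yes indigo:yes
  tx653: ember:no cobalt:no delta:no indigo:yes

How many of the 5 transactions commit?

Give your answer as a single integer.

Answer: 2

Derivation:
txa6f: all yes -> commit (commits=1)
txc20: all yes -> commit (commits=2)
tx7c3: no from ember -> abort (commits=2)
tx539: no from cobalt -> abort (commits=2)
tx653: no from ember, cobalt, delta -> abort (commits=2)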